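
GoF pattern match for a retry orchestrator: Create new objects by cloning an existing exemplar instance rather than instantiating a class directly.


This matches the Prototype pattern

Prototype


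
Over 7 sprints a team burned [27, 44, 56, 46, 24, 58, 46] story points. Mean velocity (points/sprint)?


Formula: Avg velocity = Total points / Number of sprints
Points: [27, 44, 56, 46, 24, 58, 46]
Sum = 27 + 44 + 56 + 46 + 24 + 58 + 46 = 301
Avg velocity = 301 / 7 = 43.0 points/sprint

43.0 points/sprint


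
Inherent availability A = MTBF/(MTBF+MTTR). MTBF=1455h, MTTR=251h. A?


Availability = MTBF / (MTBF + MTTR)
Availability = 1455 / (1455 + 251)
Availability = 1455 / 1706
Availability = 85.2872%

85.2872%


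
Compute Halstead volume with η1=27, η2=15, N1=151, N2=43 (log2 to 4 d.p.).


Formula: V = N * log2(η), where N = N1 + N2 and η = η1 + η2
η = 27 + 15 = 42
N = 151 + 43 = 194
log2(42) ≈ 5.3923
V = 194 * 5.3923 = 1046.11

1046.11


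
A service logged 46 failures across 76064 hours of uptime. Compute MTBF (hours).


Formula: MTBF = Total operating time / Number of failures
MTBF = 76064 / 46
MTBF = 1653.57 hours

1653.57 hours


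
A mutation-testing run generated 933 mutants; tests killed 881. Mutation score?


Mutation score = killed / total * 100
Mutation score = 881 / 933 * 100
Mutation score = 94.43%

94.43%


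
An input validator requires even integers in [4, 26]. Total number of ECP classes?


Constraint: even integers in [4, 26]
Class 1: x < 4 — out-of-range invalid
Class 2: x in [4,26] but odd — wrong type invalid
Class 3: x in [4,26] and even — valid
Class 4: x > 26 — out-of-range invalid
Total equivalence classes: 4

4 equivalence classes


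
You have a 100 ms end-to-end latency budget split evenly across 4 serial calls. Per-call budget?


Formula: per_stage = total_budget / stages
per_stage = 100 / 4
per_stage = 25.0 ms

25.0 ms


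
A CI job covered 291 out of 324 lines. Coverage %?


Coverage = covered / total * 100
Coverage = 291 / 324 * 100
Coverage = 89.81%

89.81%


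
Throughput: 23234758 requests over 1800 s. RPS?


Formula: throughput = requests / seconds
throughput = 23234758 / 1800
throughput = 12908.2 requests/second

12908.2 requests/second


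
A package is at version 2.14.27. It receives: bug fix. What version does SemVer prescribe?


Current: 2.14.27
Change category: 'bug fix' → patch bump
SemVer rule: patch bump → increment PATCH (MAJOR and MINOR unchanged)
New: 2.14.28

2.14.28


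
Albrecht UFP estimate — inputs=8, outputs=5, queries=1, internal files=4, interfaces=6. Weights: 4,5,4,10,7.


UFP = EI*4 + EO*5 + EQ*4 + ILF*10 + EIF*7
UFP = 8*4 + 5*5 + 1*4 + 4*10 + 6*7
UFP = 32 + 25 + 4 + 40 + 42
UFP = 143

143


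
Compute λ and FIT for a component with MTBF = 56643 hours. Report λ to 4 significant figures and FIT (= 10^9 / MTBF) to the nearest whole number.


Formula: λ = 1 / MTBF; FIT = λ × 1e9 = 1e9 / MTBF
λ = 1 / 56643 ≈ 1.765e-05 failures/hour
FIT = 1e9 / 56643 ≈ 17654 failures per 1e9 hours (nearest whole number)

λ = 1.765e-05 /h, FIT = 17654


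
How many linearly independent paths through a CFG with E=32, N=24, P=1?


Formula: V(G) = E - N + 2P
V(G) = 32 - 24 + 2*1
V(G) = 8 + 2
V(G) = 10

10


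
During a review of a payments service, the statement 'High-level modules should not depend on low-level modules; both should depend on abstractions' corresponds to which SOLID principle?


This describes the Dependency Inversion Principle (DIP)

Dependency Inversion Principle (DIP)


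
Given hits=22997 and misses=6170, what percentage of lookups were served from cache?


Formula: hit rate = hits / (hits + misses) * 100
hit rate = 22997 / (22997 + 6170) * 100
hit rate = 22997 / 29167 * 100
hit rate = 78.85%

78.85%


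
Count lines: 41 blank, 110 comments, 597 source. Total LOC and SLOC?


Total LOC = blank + comment + code
Total LOC = 41 + 110 + 597 = 748
SLOC (source only) = code = 597

Total LOC: 748, SLOC: 597


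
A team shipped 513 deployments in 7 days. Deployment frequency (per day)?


Formula: deployments per day = releases / days
= 513 / 7
= 73.286 deploys/day
(equivalently, 513.0 deploys/week)

73.286 deploys/day


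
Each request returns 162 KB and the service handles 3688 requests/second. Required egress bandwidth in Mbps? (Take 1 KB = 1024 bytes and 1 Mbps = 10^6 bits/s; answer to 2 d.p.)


Formula: Mbps = payload_bytes * RPS * 8 / 1e6
Payload per request = 162 KB = 162 * 1024 = 165888 bytes
Total bytes/sec = 165888 * 3688 = 611794944
Total bits/sec = 611794944 * 8 = 4894359552
Mbps = 4894359552 / 1e6 = 4894.36

4894.36 Mbps


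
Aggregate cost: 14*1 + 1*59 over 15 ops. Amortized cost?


Formula: Amortized cost = Total cost / Operations
Total cost = (14 * 1) + (1 * 59)
Total cost = 14 + 59 = 73
Amortized = 73 / 15 = 4.8667

4.8667


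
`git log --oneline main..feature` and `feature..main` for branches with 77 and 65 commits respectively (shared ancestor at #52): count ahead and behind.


Common ancestor: commit #52
feature commits after divergence: 77 - 52 = 25
main commits after divergence: 65 - 52 = 13
feature is 25 commits ahead of main
main is 13 commits ahead of feature

feature ahead: 25, main ahead: 13


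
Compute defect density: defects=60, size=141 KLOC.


Defect density = defects / KLOC
Defect density = 60 / 141
Defect density = 0.426 defects/KLOC

0.426 defects/KLOC


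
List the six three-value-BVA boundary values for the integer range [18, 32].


Range: [18, 32]
Boundaries: just below min, min, min+1, max-1, max, just above max
Values: [17, 18, 19, 31, 32, 33]

[17, 18, 19, 31, 32, 33]


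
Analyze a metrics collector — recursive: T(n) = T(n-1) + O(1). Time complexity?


Reasoning: linear recursion with constant work per frame
Complexity: O(n)

O(n)


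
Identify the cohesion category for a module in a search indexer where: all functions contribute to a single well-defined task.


Reasoning: Best: single purpose
Type: Functional cohesion

Functional cohesion


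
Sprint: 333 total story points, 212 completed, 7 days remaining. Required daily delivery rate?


Formula: Required rate = Remaining points / Days left
Remaining = 333 - 212 = 121 points
Required rate = 121 / 7 = 17.29 points/day

17.29 points/day


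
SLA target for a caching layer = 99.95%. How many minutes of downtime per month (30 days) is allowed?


Formula: allowed downtime = period * (100 - SLA) / 100
Period (month (30 days)) = 43200 minutes
Unavailability fraction = (100 - 99.95) / 100
Allowed downtime = 43200 * (100 - 99.95) / 100
Allowed downtime = 21.6 minutes

21.6 minutes


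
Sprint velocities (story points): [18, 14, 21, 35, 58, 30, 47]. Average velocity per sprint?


Formula: Avg velocity = Total points / Number of sprints
Points: [18, 14, 21, 35, 58, 30, 47]
Sum = 18 + 14 + 21 + 35 + 58 + 30 + 47 = 223
Avg velocity = 223 / 7 = 31.86 points/sprint

31.86 points/sprint


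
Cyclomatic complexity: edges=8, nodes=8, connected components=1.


Formula: V(G) = E - N + 2P
V(G) = 8 - 8 + 2*1
V(G) = 0 + 2
V(G) = 2

2


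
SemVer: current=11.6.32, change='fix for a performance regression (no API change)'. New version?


Current: 11.6.32
Change category: 'fix for a performance regression (no API change)' → patch bump
SemVer rule: patch bump → increment PATCH (MAJOR and MINOR unchanged)
New: 11.6.33

11.6.33


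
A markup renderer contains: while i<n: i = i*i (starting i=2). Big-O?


Reasoning: squaring drives double-exponential growth; iterations ~ log log n
Complexity: O(log log n)

O(log log n)


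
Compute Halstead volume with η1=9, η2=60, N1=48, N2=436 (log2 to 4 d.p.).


Formula: V = N * log2(η), where N = N1 + N2 and η = η1 + η2
η = 9 + 60 = 69
N = 48 + 436 = 484
log2(69) ≈ 6.1085
V = 484 * 6.1085 = 2956.51

2956.51


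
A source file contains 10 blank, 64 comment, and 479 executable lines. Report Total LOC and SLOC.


Total LOC = blank + comment + code
Total LOC = 10 + 64 + 479 = 553
SLOC (source only) = code = 479

Total LOC: 553, SLOC: 479


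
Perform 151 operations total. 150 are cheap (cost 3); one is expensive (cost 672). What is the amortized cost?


Formula: Amortized cost = Total cost / Operations
Total cost = (150 * 3) + (1 * 672)
Total cost = 450 + 672 = 1122
Amortized = 1122 / 151 = 7.4305

7.4305


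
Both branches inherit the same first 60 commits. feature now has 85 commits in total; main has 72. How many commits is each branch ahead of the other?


Common ancestor: commit #60
feature commits after divergence: 85 - 60 = 25
main commits after divergence: 72 - 60 = 12
feature is 25 commits ahead of main
main is 12 commits ahead of feature

feature ahead: 25, main ahead: 12


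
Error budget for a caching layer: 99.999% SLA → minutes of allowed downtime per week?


Formula: allowed downtime = period * (100 - SLA) / 100
Period (week) = 10080 minutes
Unavailability fraction = (100 - 99.999) / 100
Allowed downtime = 10080 * (100 - 99.999) / 100
Allowed downtime = 0.1008 minutes

0.1008 minutes


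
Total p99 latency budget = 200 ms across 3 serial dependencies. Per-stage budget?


Formula: per_stage = total_budget / stages
per_stage = 200 / 3
per_stage = 66.67 ms

66.67 ms


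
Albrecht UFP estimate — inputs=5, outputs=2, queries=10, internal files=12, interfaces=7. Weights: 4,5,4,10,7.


UFP = EI*4 + EO*5 + EQ*4 + ILF*10 + EIF*7
UFP = 5*4 + 2*5 + 10*4 + 12*10 + 7*7
UFP = 20 + 10 + 40 + 120 + 49
UFP = 239

239


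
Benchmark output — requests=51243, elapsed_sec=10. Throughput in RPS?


Formula: throughput = requests / seconds
throughput = 51243 / 10
throughput = 5124.3 requests/second

5124.3 requests/second


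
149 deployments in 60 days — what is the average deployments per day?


Formula: deployments per day = releases / days
= 149 / 60
= 2.483 deploys/day
(equivalently, 17.38 deploys/week)

2.483 deploys/day


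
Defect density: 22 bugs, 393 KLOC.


Defect density = defects / KLOC
Defect density = 22 / 393
Defect density = 0.056 defects/KLOC

0.056 defects/KLOC


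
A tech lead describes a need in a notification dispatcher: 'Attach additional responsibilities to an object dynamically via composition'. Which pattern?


This matches the Decorator pattern

Decorator


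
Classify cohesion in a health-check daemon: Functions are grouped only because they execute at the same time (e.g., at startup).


Reasoning: Related by timing only
Type: Temporal cohesion

Temporal cohesion


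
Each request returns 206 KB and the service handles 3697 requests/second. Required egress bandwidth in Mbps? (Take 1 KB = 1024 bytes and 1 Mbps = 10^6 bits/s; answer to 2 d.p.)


Formula: Mbps = payload_bytes * RPS * 8 / 1e6
Payload per request = 206 KB = 206 * 1024 = 210944 bytes
Total bytes/sec = 210944 * 3697 = 779859968
Total bits/sec = 779859968 * 8 = 6238879744
Mbps = 6238879744 / 1e6 = 6238.88

6238.88 Mbps


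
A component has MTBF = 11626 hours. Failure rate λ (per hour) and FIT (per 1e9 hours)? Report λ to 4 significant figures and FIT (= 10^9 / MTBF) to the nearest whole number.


Formula: λ = 1 / MTBF; FIT = λ × 1e9 = 1e9 / MTBF
λ = 1 / 11626 ≈ 8.601e-05 failures/hour
FIT = 1e9 / 11626 ≈ 86014 failures per 1e9 hours (nearest whole number)

λ = 8.601e-05 /h, FIT = 86014


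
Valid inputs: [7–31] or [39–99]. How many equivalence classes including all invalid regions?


Valid ranges: [7,31] and [39,99]
Class 1: x < 7 — invalid
Class 2: 7 ≤ x ≤ 31 — valid
Class 3: 31 < x < 39 — invalid (gap between ranges)
Class 4: 39 ≤ x ≤ 99 — valid
Class 5: x > 99 — invalid
Total equivalence classes: 5

5 equivalence classes


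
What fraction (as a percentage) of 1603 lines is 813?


Coverage = covered / total * 100
Coverage = 813 / 1603 * 100
Coverage = 50.72%

50.72%


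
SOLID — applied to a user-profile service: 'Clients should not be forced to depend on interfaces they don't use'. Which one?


This describes the Interface Segregation Principle (ISP)

Interface Segregation Principle (ISP)


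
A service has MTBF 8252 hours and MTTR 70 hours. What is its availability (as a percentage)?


Availability = MTBF / (MTBF + MTTR)
Availability = 8252 / (8252 + 70)
Availability = 8252 / 8322
Availability = 99.1589%

99.1589%


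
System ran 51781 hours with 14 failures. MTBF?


Formula: MTBF = Total operating time / Number of failures
MTBF = 51781 / 14
MTBF = 3698.64 hours

3698.64 hours


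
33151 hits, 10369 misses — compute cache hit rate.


Formula: hit rate = hits / (hits + misses) * 100
hit rate = 33151 / (33151 + 10369) * 100
hit rate = 33151 / 43520 * 100
hit rate = 76.17%

76.17%


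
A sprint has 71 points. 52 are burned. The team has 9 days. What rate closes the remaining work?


Formula: Required rate = Remaining points / Days left
Remaining = 71 - 52 = 19 points
Required rate = 19 / 9 = 2.11 points/day

2.11 points/day


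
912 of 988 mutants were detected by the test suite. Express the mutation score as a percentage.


Mutation score = killed / total * 100
Mutation score = 912 / 988 * 100
Mutation score = 92.31%

92.31%


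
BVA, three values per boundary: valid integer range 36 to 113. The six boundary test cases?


Range: [36, 113]
Boundaries: just below min, min, min+1, max-1, max, just above max
Values: [35, 36, 37, 112, 113, 114]

[35, 36, 37, 112, 113, 114]


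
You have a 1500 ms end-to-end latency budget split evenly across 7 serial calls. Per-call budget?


Formula: per_stage = total_budget / stages
per_stage = 1500 / 7
per_stage = 214.29 ms

214.29 ms


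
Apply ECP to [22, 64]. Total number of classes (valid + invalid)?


Valid range: [22, 64]
Class 1: x < 22 — invalid
Class 2: 22 ≤ x ≤ 64 — valid
Class 3: x > 64 — invalid
Total equivalence classes: 3

3 equivalence classes


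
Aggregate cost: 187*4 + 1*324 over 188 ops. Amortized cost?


Formula: Amortized cost = Total cost / Operations
Total cost = (187 * 4) + (1 * 324)
Total cost = 748 + 324 = 1072
Amortized = 1072 / 188 = 5.7021

5.7021


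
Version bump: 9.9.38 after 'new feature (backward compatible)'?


Current: 9.9.38
Change category: 'new feature (backward compatible)' → minor bump
SemVer rule: minor bump → increment MINOR, reset PATCH to 0 (MAJOR unchanged)
New: 9.10.0

9.10.0


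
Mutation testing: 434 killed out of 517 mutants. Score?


Mutation score = killed / total * 100
Mutation score = 434 / 517 * 100
Mutation score = 83.95%

83.95%


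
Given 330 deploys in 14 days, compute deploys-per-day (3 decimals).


Formula: deployments per day = releases / days
= 330 / 14
= 23.571 deploys/day
(equivalently, 165.0 deploys/week)

23.571 deploys/day


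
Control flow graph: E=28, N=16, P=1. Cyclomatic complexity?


Formula: V(G) = E - N + 2P
V(G) = 28 - 16 + 2*1
V(G) = 12 + 2
V(G) = 14

14


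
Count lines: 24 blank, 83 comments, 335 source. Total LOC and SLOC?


Total LOC = blank + comment + code
Total LOC = 24 + 83 + 335 = 442
SLOC (source only) = code = 335

Total LOC: 442, SLOC: 335


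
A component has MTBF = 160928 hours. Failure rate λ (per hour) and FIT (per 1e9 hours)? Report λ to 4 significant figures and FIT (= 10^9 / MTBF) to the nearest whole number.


Formula: λ = 1 / MTBF; FIT = λ × 1e9 = 1e9 / MTBF
λ = 1 / 160928 ≈ 6.214e-06 failures/hour
FIT = 1e9 / 160928 ≈ 6214 failures per 1e9 hours (nearest whole number)

λ = 6.214e-06 /h, FIT = 6214


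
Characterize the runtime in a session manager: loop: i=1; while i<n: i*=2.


Reasoning: i doubles each step so iterations are log2(n)
Complexity: O(log n)

O(log n)


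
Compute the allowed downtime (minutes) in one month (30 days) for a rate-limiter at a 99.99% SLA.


Formula: allowed downtime = period * (100 - SLA) / 100
Period (month (30 days)) = 43200 minutes
Unavailability fraction = (100 - 99.99) / 100
Allowed downtime = 43200 * (100 - 99.99) / 100
Allowed downtime = 4.32 minutes

4.32 minutes


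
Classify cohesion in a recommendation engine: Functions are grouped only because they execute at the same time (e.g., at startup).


Reasoning: Related by timing only
Type: Temporal cohesion

Temporal cohesion


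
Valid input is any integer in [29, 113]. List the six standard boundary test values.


Range: [29, 113]
Boundaries: just below min, min, min+1, max-1, max, just above max
Values: [28, 29, 30, 112, 113, 114]

[28, 29, 30, 112, 113, 114]


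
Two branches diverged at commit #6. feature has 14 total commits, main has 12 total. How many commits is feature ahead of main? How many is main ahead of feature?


Common ancestor: commit #6
feature commits after divergence: 14 - 6 = 8
main commits after divergence: 12 - 6 = 6
feature is 8 commits ahead of main
main is 6 commits ahead of feature

feature ahead: 8, main ahead: 6


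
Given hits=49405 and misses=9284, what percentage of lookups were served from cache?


Formula: hit rate = hits / (hits + misses) * 100
hit rate = 49405 / (49405 + 9284) * 100
hit rate = 49405 / 58689 * 100
hit rate = 84.18%

84.18%


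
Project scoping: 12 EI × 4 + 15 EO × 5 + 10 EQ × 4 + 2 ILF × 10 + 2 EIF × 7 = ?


UFP = EI*4 + EO*5 + EQ*4 + ILF*10 + EIF*7
UFP = 12*4 + 15*5 + 10*4 + 2*10 + 2*7
UFP = 48 + 75 + 40 + 20 + 14
UFP = 197

197


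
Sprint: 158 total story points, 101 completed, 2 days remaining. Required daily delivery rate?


Formula: Required rate = Remaining points / Days left
Remaining = 158 - 101 = 57 points
Required rate = 57 / 2 = 28.5 points/day

28.5 points/day


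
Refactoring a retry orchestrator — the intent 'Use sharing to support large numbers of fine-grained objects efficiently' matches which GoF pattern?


This matches the Flyweight pattern

Flyweight


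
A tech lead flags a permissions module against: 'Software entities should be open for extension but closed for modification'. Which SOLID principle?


This describes the Open/Closed Principle (OCP)

Open/Closed Principle (OCP)


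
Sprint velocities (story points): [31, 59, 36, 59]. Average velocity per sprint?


Formula: Avg velocity = Total points / Number of sprints
Points: [31, 59, 36, 59]
Sum = 31 + 59 + 36 + 59 = 185
Avg velocity = 185 / 4 = 46.25 points/sprint

46.25 points/sprint


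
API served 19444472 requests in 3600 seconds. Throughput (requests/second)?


Formula: throughput = requests / seconds
throughput = 19444472 / 3600
throughput = 5401.24 requests/second

5401.24 requests/second


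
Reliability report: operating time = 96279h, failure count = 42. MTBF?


Formula: MTBF = Total operating time / Number of failures
MTBF = 96279 / 42
MTBF = 2292.36 hours

2292.36 hours


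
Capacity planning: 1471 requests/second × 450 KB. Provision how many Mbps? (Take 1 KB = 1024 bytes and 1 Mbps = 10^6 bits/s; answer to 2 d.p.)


Formula: Mbps = payload_bytes * RPS * 8 / 1e6
Payload per request = 450 KB = 450 * 1024 = 460800 bytes
Total bytes/sec = 460800 * 1471 = 677836800
Total bits/sec = 677836800 * 8 = 5422694400
Mbps = 5422694400 / 1e6 = 5422.69

5422.69 Mbps


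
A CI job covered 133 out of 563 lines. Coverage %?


Coverage = covered / total * 100
Coverage = 133 / 563 * 100
Coverage = 23.62%

23.62%


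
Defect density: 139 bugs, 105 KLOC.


Defect density = defects / KLOC
Defect density = 139 / 105
Defect density = 1.324 defects/KLOC

1.324 defects/KLOC


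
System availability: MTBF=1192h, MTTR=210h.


Availability = MTBF / (MTBF + MTTR)
Availability = 1192 / (1192 + 210)
Availability = 1192 / 1402
Availability = 85.0214%

85.0214%


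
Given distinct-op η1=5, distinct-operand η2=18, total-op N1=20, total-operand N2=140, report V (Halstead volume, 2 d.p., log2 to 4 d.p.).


Formula: V = N * log2(η), where N = N1 + N2 and η = η1 + η2
η = 5 + 18 = 23
N = 20 + 140 = 160
log2(23) ≈ 4.5236
V = 160 * 4.5236 = 723.78

723.78


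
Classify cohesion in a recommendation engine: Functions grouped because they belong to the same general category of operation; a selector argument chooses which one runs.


Reasoning: Grouped by category of activity, not by data or sequence
Type: Logical cohesion

Logical cohesion


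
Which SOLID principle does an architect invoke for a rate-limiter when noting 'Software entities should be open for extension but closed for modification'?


This describes the Open/Closed Principle (OCP)

Open/Closed Principle (OCP)


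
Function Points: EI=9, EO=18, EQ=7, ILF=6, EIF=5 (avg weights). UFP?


UFP = EI*4 + EO*5 + EQ*4 + ILF*10 + EIF*7
UFP = 9*4 + 18*5 + 7*4 + 6*10 + 5*7
UFP = 36 + 90 + 28 + 60 + 35
UFP = 249

249


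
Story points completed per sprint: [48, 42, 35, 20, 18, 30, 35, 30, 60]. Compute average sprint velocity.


Formula: Avg velocity = Total points / Number of sprints
Points: [48, 42, 35, 20, 18, 30, 35, 30, 60]
Sum = 48 + 42 + 35 + 20 + 18 + 30 + 35 + 30 + 60 = 318
Avg velocity = 318 / 9 = 35.33 points/sprint

35.33 points/sprint


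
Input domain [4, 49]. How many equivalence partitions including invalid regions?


Valid range: [4, 49]
Class 1: x < 4 — invalid
Class 2: 4 ≤ x ≤ 49 — valid
Class 3: x > 49 — invalid
Total equivalence classes: 3

3 equivalence classes


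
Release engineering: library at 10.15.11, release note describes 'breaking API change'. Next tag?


Current: 10.15.11
Change category: 'breaking API change' → major bump
SemVer rule: major bump → increment MAJOR, reset MINOR and PATCH to 0
New: 11.0.0

11.0.0


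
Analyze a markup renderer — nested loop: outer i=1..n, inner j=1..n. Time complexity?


Reasoning: n iterations times n iterations
Complexity: O(n^2)

O(n^2)


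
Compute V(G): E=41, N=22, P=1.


Formula: V(G) = E - N + 2P
V(G) = 41 - 22 + 2*1
V(G) = 19 + 2
V(G) = 21

21


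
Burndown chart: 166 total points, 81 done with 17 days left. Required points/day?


Formula: Required rate = Remaining points / Days left
Remaining = 166 - 81 = 85 points
Required rate = 85 / 17 = 5.0 points/day

5.0 points/day


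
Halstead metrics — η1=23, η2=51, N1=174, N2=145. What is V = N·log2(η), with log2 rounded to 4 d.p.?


Formula: V = N * log2(η), where N = N1 + N2 and η = η1 + η2
η = 23 + 51 = 74
N = 174 + 145 = 319
log2(74) ≈ 6.2095
V = 319 * 6.2095 = 1980.83

1980.83


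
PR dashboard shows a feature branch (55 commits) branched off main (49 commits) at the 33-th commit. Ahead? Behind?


Common ancestor: commit #33
feature commits after divergence: 55 - 33 = 22
main commits after divergence: 49 - 33 = 16
feature is 22 commits ahead of main
main is 16 commits ahead of feature

feature ahead: 22, main ahead: 16


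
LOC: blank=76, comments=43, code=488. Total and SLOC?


Total LOC = blank + comment + code
Total LOC = 76 + 43 + 488 = 607
SLOC (source only) = code = 488

Total LOC: 607, SLOC: 488


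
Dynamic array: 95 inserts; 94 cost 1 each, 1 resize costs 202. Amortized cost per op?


Formula: Amortized cost = Total cost / Operations
Total cost = (94 * 1) + (1 * 202)
Total cost = 94 + 202 = 296
Amortized = 296 / 95 = 3.1158

3.1158


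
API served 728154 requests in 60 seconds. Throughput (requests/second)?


Formula: throughput = requests / seconds
throughput = 728154 / 60
throughput = 12135.9 requests/second

12135.9 requests/second


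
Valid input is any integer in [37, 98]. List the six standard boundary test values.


Range: [37, 98]
Boundaries: just below min, min, min+1, max-1, max, just above max
Values: [36, 37, 38, 97, 98, 99]

[36, 37, 38, 97, 98, 99]


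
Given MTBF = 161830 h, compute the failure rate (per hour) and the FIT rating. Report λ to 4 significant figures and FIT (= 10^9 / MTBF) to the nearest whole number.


Formula: λ = 1 / MTBF; FIT = λ × 1e9 = 1e9 / MTBF
λ = 1 / 161830 ≈ 6.179e-06 failures/hour
FIT = 1e9 / 161830 ≈ 6179 failures per 1e9 hours (nearest whole number)

λ = 6.179e-06 /h, FIT = 6179


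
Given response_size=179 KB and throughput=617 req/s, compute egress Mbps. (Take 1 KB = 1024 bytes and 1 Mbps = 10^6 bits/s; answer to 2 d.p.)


Formula: Mbps = payload_bytes * RPS * 8 / 1e6
Payload per request = 179 KB = 179 * 1024 = 183296 bytes
Total bytes/sec = 183296 * 617 = 113093632
Total bits/sec = 113093632 * 8 = 904749056
Mbps = 904749056 / 1e6 = 904.75

904.75 Mbps


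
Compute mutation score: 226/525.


Mutation score = killed / total * 100
Mutation score = 226 / 525 * 100
Mutation score = 43.05%

43.05%


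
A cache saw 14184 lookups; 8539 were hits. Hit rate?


Formula: hit rate = hits / (hits + misses) * 100
hit rate = 8539 / (8539 + 5645) * 100
hit rate = 8539 / 14184 * 100
hit rate = 60.2%

60.2%


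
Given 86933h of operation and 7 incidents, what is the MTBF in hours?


Formula: MTBF = Total operating time / Number of failures
MTBF = 86933 / 7
MTBF = 12419.0 hours

12419.0 hours


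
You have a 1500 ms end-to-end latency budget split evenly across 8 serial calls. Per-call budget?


Formula: per_stage = total_budget / stages
per_stage = 1500 / 8
per_stage = 187.5 ms

187.5 ms


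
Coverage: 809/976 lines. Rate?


Coverage = covered / total * 100
Coverage = 809 / 976 * 100
Coverage = 82.89%

82.89%


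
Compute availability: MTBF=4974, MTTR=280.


Availability = MTBF / (MTBF + MTTR)
Availability = 4974 / (4974 + 280)
Availability = 4974 / 5254
Availability = 94.6707%

94.6707%


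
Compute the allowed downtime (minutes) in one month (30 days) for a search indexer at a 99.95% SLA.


Formula: allowed downtime = period * (100 - SLA) / 100
Period (month (30 days)) = 43200 minutes
Unavailability fraction = (100 - 99.95) / 100
Allowed downtime = 43200 * (100 - 99.95) / 100
Allowed downtime = 21.6 minutes

21.6 minutes


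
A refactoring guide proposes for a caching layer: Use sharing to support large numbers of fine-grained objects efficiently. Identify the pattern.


This matches the Flyweight pattern

Flyweight


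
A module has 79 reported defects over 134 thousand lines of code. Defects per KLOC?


Defect density = defects / KLOC
Defect density = 79 / 134
Defect density = 0.59 defects/KLOC

0.59 defects/KLOC


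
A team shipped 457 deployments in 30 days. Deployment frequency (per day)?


Formula: deployments per day = releases / days
= 457 / 30
= 15.233 deploys/day
(equivalently, 106.63 deploys/week)

15.233 deploys/day


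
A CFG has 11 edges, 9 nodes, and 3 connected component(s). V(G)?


Formula: V(G) = E - N + 2P
V(G) = 11 - 9 + 2*3
V(G) = 2 + 6
V(G) = 8

8


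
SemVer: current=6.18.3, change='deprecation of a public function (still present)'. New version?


Current: 6.18.3
Change category: 'deprecation of a public function (still present)' → minor bump
SemVer rule: minor bump → increment MINOR, reset PATCH to 0 (MAJOR unchanged)
New: 6.19.0

6.19.0


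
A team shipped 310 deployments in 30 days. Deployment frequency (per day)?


Formula: deployments per day = releases / days
= 310 / 30
= 10.333 deploys/day
(equivalently, 72.33 deploys/week)

10.333 deploys/day


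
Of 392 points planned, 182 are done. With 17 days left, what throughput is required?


Formula: Required rate = Remaining points / Days left
Remaining = 392 - 182 = 210 points
Required rate = 210 / 17 = 12.35 points/day

12.35 points/day


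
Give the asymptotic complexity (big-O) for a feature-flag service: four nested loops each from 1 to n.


Reasoning: four levels of nesting
Complexity: O(n^4)

O(n^4)


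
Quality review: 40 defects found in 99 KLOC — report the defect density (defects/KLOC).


Defect density = defects / KLOC
Defect density = 40 / 99
Defect density = 0.404 defects/KLOC

0.404 defects/KLOC


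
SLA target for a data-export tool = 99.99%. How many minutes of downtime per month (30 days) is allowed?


Formula: allowed downtime = period * (100 - SLA) / 100
Period (month (30 days)) = 43200 minutes
Unavailability fraction = (100 - 99.99) / 100
Allowed downtime = 43200 * (100 - 99.99) / 100
Allowed downtime = 4.32 minutes

4.32 minutes


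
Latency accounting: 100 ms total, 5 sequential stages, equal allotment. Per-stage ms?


Formula: per_stage = total_budget / stages
per_stage = 100 / 5
per_stage = 20.0 ms

20.0 ms


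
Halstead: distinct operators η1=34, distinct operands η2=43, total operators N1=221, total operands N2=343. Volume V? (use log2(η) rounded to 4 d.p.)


Formula: V = N * log2(η), where N = N1 + N2 and η = η1 + η2
η = 34 + 43 = 77
N = 221 + 343 = 564
log2(77) ≈ 6.2668
V = 564 * 6.2668 = 3534.48

3534.48


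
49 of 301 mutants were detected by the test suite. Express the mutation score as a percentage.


Mutation score = killed / total * 100
Mutation score = 49 / 301 * 100
Mutation score = 16.28%

16.28%


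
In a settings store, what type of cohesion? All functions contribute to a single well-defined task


Reasoning: Best: single purpose
Type: Functional cohesion

Functional cohesion


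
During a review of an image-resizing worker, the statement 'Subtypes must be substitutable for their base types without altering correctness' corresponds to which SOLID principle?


This describes the Liskov Substitution Principle (LSP)

Liskov Substitution Principle (LSP)


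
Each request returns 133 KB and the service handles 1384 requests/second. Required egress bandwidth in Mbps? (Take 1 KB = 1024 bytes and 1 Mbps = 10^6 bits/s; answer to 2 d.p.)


Formula: Mbps = payload_bytes * RPS * 8 / 1e6
Payload per request = 133 KB = 133 * 1024 = 136192 bytes
Total bytes/sec = 136192 * 1384 = 188489728
Total bits/sec = 188489728 * 8 = 1507917824
Mbps = 1507917824 / 1e6 = 1507.92

1507.92 Mbps


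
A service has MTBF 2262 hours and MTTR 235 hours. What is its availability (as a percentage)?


Availability = MTBF / (MTBF + MTTR)
Availability = 2262 / (2262 + 235)
Availability = 2262 / 2497
Availability = 90.5887%

90.5887%


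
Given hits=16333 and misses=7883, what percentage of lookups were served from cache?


Formula: hit rate = hits / (hits + misses) * 100
hit rate = 16333 / (16333 + 7883) * 100
hit rate = 16333 / 24216 * 100
hit rate = 67.45%

67.45%


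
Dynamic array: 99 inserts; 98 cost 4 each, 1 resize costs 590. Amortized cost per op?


Formula: Amortized cost = Total cost / Operations
Total cost = (98 * 4) + (1 * 590)
Total cost = 392 + 590 = 982
Amortized = 982 / 99 = 9.9192

9.9192


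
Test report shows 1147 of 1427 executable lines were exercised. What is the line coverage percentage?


Coverage = covered / total * 100
Coverage = 1147 / 1427 * 100
Coverage = 80.38%

80.38%


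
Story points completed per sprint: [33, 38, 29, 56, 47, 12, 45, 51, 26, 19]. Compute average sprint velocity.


Formula: Avg velocity = Total points / Number of sprints
Points: [33, 38, 29, 56, 47, 12, 45, 51, 26, 19]
Sum = 33 + 38 + 29 + 56 + 47 + 12 + 45 + 51 + 26 + 19 = 356
Avg velocity = 356 / 10 = 35.6 points/sprint

35.6 points/sprint


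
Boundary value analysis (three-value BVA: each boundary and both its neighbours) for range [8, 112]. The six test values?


Range: [8, 112]
Boundaries: just below min, min, min+1, max-1, max, just above max
Values: [7, 8, 9, 111, 112, 113]

[7, 8, 9, 111, 112, 113]


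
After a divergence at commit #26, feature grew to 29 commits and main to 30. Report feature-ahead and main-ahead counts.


Common ancestor: commit #26
feature commits after divergence: 29 - 26 = 3
main commits after divergence: 30 - 26 = 4
feature is 3 commits ahead of main
main is 4 commits ahead of feature

feature ahead: 3, main ahead: 4


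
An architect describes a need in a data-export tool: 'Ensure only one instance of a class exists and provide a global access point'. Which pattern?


This matches the Singleton pattern

Singleton


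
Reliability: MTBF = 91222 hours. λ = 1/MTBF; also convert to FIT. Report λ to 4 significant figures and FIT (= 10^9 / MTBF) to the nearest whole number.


Formula: λ = 1 / MTBF; FIT = λ × 1e9 = 1e9 / MTBF
λ = 1 / 91222 ≈ 1.096e-05 failures/hour
FIT = 1e9 / 91222 ≈ 10962 failures per 1e9 hours (nearest whole number)

λ = 1.096e-05 /h, FIT = 10962


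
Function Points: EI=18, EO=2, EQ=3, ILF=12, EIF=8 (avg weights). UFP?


UFP = EI*4 + EO*5 + EQ*4 + ILF*10 + EIF*7
UFP = 18*4 + 2*5 + 3*4 + 12*10 + 8*7
UFP = 72 + 10 + 12 + 120 + 56
UFP = 270

270


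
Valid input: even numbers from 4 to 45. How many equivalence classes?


Constraint: even integers in [4, 45]
Class 1: x < 4 — out-of-range invalid
Class 2: x in [4,45] but odd — wrong type invalid
Class 3: x in [4,45] and even — valid
Class 4: x > 45 — out-of-range invalid
Total equivalence classes: 4

4 equivalence classes


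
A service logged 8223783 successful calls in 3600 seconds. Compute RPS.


Formula: throughput = requests / seconds
throughput = 8223783 / 3600
throughput = 2284.38 requests/second

2284.38 requests/second


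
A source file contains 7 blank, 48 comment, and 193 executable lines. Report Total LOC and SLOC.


Total LOC = blank + comment + code
Total LOC = 7 + 48 + 193 = 248
SLOC (source only) = code = 193

Total LOC: 248, SLOC: 193


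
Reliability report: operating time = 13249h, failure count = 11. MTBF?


Formula: MTBF = Total operating time / Number of failures
MTBF = 13249 / 11
MTBF = 1204.45 hours

1204.45 hours


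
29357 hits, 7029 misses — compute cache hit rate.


Formula: hit rate = hits / (hits + misses) * 100
hit rate = 29357 / (29357 + 7029) * 100
hit rate = 29357 / 36386 * 100
hit rate = 80.68%

80.68%


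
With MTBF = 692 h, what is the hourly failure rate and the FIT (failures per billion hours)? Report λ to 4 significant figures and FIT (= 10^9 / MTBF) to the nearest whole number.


Formula: λ = 1 / MTBF; FIT = λ × 1e9 = 1e9 / MTBF
λ = 1 / 692 ≈ 1.445e-03 failures/hour
FIT = 1e9 / 692 ≈ 1445087 failures per 1e9 hours (nearest whole number)

λ = 1.445e-03 /h, FIT = 1445087


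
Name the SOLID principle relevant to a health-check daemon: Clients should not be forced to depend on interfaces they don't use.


This describes the Interface Segregation Principle (ISP)

Interface Segregation Principle (ISP)


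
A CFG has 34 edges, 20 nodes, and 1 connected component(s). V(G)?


Formula: V(G) = E - N + 2P
V(G) = 34 - 20 + 2*1
V(G) = 14 + 2
V(G) = 16

16


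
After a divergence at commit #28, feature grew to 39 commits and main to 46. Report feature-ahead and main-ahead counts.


Common ancestor: commit #28
feature commits after divergence: 39 - 28 = 11
main commits after divergence: 46 - 28 = 18
feature is 11 commits ahead of main
main is 18 commits ahead of feature

feature ahead: 11, main ahead: 18


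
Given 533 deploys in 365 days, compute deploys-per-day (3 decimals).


Formula: deployments per day = releases / days
= 533 / 365
= 1.46 deploys/day
(equivalently, 10.22 deploys/week)

1.46 deploys/day


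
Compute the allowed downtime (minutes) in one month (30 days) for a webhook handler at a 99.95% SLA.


Formula: allowed downtime = period * (100 - SLA) / 100
Period (month (30 days)) = 43200 minutes
Unavailability fraction = (100 - 99.95) / 100
Allowed downtime = 43200 * (100 - 99.95) / 100
Allowed downtime = 21.6 minutes

21.6 minutes


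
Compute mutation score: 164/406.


Mutation score = killed / total * 100
Mutation score = 164 / 406 * 100
Mutation score = 40.39%

40.39%


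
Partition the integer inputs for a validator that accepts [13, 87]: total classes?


Valid range: [13, 87]
Class 1: x < 13 — invalid
Class 2: 13 ≤ x ≤ 87 — valid
Class 3: x > 87 — invalid
Total equivalence classes: 3

3 equivalence classes


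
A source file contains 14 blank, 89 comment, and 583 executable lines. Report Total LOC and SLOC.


Total LOC = blank + comment + code
Total LOC = 14 + 89 + 583 = 686
SLOC (source only) = code = 583

Total LOC: 686, SLOC: 583


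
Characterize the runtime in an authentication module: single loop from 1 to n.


Reasoning: one pass through n items
Complexity: O(n)

O(n)


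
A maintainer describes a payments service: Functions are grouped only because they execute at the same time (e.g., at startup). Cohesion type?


Reasoning: Related by timing only
Type: Temporal cohesion

Temporal cohesion


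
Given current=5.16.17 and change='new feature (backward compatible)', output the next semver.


Current: 5.16.17
Change category: 'new feature (backward compatible)' → minor bump
SemVer rule: minor bump → increment MINOR, reset PATCH to 0 (MAJOR unchanged)
New: 5.17.0

5.17.0


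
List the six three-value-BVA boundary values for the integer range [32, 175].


Range: [32, 175]
Boundaries: just below min, min, min+1, max-1, max, just above max
Values: [31, 32, 33, 174, 175, 176]

[31, 32, 33, 174, 175, 176]


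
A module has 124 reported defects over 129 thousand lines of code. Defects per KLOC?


Defect density = defects / KLOC
Defect density = 124 / 129
Defect density = 0.961 defects/KLOC

0.961 defects/KLOC


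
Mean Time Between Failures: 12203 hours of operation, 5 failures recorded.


Formula: MTBF = Total operating time / Number of failures
MTBF = 12203 / 5
MTBF = 2440.6 hours

2440.6 hours


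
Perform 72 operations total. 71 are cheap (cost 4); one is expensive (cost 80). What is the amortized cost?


Formula: Amortized cost = Total cost / Operations
Total cost = (71 * 4) + (1 * 80)
Total cost = 284 + 80 = 364
Amortized = 364 / 72 = 5.0556

5.0556


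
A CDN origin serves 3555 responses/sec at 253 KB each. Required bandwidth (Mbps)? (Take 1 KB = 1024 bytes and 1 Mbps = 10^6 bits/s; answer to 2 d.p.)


Formula: Mbps = payload_bytes * RPS * 8 / 1e6
Payload per request = 253 KB = 253 * 1024 = 259072 bytes
Total bytes/sec = 259072 * 3555 = 921000960
Total bits/sec = 921000960 * 8 = 7368007680
Mbps = 7368007680 / 1e6 = 7368.01

7368.01 Mbps


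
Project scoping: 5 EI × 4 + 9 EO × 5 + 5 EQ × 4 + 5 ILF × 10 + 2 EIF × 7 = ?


UFP = EI*4 + EO*5 + EQ*4 + ILF*10 + EIF*7
UFP = 5*4 + 9*5 + 5*4 + 5*10 + 2*7
UFP = 20 + 45 + 20 + 50 + 14
UFP = 149

149


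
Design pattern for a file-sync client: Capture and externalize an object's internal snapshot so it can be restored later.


This matches the Memento pattern

Memento


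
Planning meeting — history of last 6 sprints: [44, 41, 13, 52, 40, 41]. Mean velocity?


Formula: Avg velocity = Total points / Number of sprints
Points: [44, 41, 13, 52, 40, 41]
Sum = 44 + 41 + 13 + 52 + 40 + 41 = 231
Avg velocity = 231 / 6 = 38.5 points/sprint

38.5 points/sprint


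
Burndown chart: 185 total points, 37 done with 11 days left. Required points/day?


Formula: Required rate = Remaining points / Days left
Remaining = 185 - 37 = 148 points
Required rate = 148 / 11 = 13.45 points/day

13.45 points/day


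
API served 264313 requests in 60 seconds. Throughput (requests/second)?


Formula: throughput = requests / seconds
throughput = 264313 / 60
throughput = 4405.22 requests/second

4405.22 requests/second


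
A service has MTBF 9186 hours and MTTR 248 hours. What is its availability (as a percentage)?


Availability = MTBF / (MTBF + MTTR)
Availability = 9186 / (9186 + 248)
Availability = 9186 / 9434
Availability = 97.3712%

97.3712%


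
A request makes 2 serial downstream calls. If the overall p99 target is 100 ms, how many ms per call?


Formula: per_stage = total_budget / stages
per_stage = 100 / 2
per_stage = 50.0 ms

50.0 ms


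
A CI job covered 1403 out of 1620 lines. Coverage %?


Coverage = covered / total * 100
Coverage = 1403 / 1620 * 100
Coverage = 86.6%

86.6%
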